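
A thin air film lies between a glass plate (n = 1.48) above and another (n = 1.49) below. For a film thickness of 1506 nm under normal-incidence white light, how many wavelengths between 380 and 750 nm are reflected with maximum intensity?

At the upper boundary (n = 1.48 to n = 1.0) the reflected ray undergoes no phase shift.
At the lower boundary (n = 1.0 to n = 1.49) the reflected ray undergoes a half-wave phase shift.
The two reflections differ by half a wavelength.
With one net inversion, constructive interference in reflection requires 2 n t = (m + ½) λ.
λ = 2 n t / (m + ½) = 3012 / (m + ½) nm.
m=3: 861 nm (IR); m=4: 669 nm (visible); m=5: 548 nm (visible); m=6: 463 nm (visible); m=7: 402 nm (visible); m=8: 354 nm (UV).

4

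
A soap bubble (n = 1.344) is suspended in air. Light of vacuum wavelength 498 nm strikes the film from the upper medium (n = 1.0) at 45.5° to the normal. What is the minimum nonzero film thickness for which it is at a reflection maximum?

Top surface (1.0 → 1.344): reflection off a higher-index medium gives a half-wave phase shift.
At the lower boundary (n = 1.344 to n = 1.0) the reflected ray undergoes no phase shift.
Net: one phase inversion between the two reflected rays.
For strong reflection here: 2 n t cos θ_r = (m + ½) λ.
Snell's law: 1.0 sin 45.5° = 1.344 sin θ_r → sin θ_r = 0.531, cos θ_r = 0.848.
Minimum at m = 0: t = λ / (4 n cos θ_r) = 498 / (4 × 1.344 × 0.848) = 109 nm.

109 nm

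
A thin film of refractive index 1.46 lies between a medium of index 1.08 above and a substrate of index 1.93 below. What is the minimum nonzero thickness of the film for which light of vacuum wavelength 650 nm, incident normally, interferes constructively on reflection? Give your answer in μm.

Top surface (1.08 → 1.46): reflection off a higher-index medium gives a half-wave phase shift.
Ray reflecting at the bottom interface goes from n = 1.46 toward n = 1.93: a half-wave phase shift.
Net: no relative phase inversion (both shifts match).
For maximum reflection here: 2 n t = m λ.
Minimum nonzero at m = 1: t = λ / (2 n) = 650 / (2 × 1.46) = 223 nm.

0.223 μm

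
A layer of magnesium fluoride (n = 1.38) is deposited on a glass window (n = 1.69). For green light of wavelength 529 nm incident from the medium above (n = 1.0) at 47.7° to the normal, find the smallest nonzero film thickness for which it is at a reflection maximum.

227 nm

Top surface (1.0 → 1.38): reflection off a higher-index medium gives a half-wave phase shift.
Ray reflecting at the bottom interface goes from n = 1.38 toward n = 1.69: a half-wave phase shift.
Zero or two π shifts → no net half-wave offset.
So the condition for constructive reflection is 2 n t cos θ_r = m λ.
Snell's law: 1.0 sin 47.7° = 1.38 sin θ_r → sin θ_r = 0.536, cos θ_r = 0.844.
Minimum nonzero at m = 1: t = λ / (2 n cos θ_r) = 529 / (2 × 1.38 × 0.844) = 227 nm.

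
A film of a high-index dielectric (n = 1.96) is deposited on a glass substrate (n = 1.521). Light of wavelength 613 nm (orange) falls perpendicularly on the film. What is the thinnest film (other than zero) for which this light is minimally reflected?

156 nm

At the upper boundary (n = 1.0 to n = 1.96) the reflected ray undergoes a half-wave phase shift.
Ray reflecting at the bottom interface goes from n = 1.96 toward n = 1.521: no phase shift.
The two reflections differ by half a wavelength.
For minimum reflection here: 2 n t = m λ.
Minimum nonzero at m = 1: t = λ / (2 n) = 613 / (2 × 1.96) = 156 nm.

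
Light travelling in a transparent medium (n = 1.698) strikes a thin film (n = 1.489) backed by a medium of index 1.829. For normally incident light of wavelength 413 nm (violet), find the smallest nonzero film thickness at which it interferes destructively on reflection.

139 nm

Ray reflecting at the top interface goes from n = 1.698 toward n = 1.489: no phase shift.
At the lower boundary (n = 1.489 to n = 1.829) the reflected ray undergoes a half-wave phase shift.
Exactly one π shift → a net half-wave offset.
So the condition for destructive reflection is 2 n t = m λ.
Minimum nonzero at m = 1: t = λ / (2 n) = 413 / (2 × 1.489) = 139 nm.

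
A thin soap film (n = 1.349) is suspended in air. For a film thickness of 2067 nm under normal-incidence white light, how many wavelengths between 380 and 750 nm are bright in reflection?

8

Ray reflecting at the top interface goes from n = 1.0 toward n = 1.349: a half-wave phase shift.
Bottom surface (1.349 → 1.0): reflection off a lower-index medium gives no phase shift.
Exactly one π shift → a net half-wave offset.
For strong reflection here: 2 n t = (m + ½) λ.
λ = 2 n t / (m + ½) = 5577 / (m + ½) nm.
m=6: 858 nm (IR); m=7: 744 nm (visible); m=8: 656 nm (visible); m=9: 587 nm (visible); m=10: 531 nm (visible); m=11: 485 nm (visible); m=12: 446 nm (visible); m=13: 413 nm (visible); m=14: 385 nm (visible); m=15: 360 nm (UV).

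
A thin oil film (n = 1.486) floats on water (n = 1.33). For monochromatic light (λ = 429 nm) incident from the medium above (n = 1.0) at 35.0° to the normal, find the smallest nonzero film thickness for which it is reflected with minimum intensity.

156 nm

Ray reflecting at the top interface goes from n = 1.0 toward n = 1.486: a half-wave phase shift.
Bottom surface (1.486 → 1.33): reflection off a lower-index medium gives no phase shift.
Exactly one π shift → a net half-wave offset.
So the condition for destructive reflection is 2 n t cos θ_r = m λ.
Snell's law: 1.0 sin 35.0° = 1.486 sin θ_r → sin θ_r = 0.386, cos θ_r = 0.923.
Minimum nonzero at m = 1: t = λ / (2 n cos θ_r) = 429 / (2 × 1.486 × 0.923) = 156 nm.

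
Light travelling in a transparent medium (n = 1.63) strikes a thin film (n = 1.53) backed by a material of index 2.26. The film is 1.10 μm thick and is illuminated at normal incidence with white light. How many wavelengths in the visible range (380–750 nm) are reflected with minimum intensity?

Top surface (1.63 → 1.53): reflection off a lower-index medium gives no phase shift.
Ray reflecting at the bottom interface goes from n = 1.53 toward n = 2.26: a half-wave phase shift.
Exactly one π shift → a net half-wave offset.
With one net inversion, destructive interference in reflection requires 2 n t = m λ.
λ = 2 n t / m = 3366 / m nm.
m=4: 842 nm (IR); m=5: 673 nm (visible); m=6: 561 nm (visible); m=7: 481 nm (visible); m=8: 421 nm (visible); m=9: 374 nm (UV).

4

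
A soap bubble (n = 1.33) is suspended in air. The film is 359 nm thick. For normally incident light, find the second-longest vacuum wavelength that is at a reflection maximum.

Top surface (1.0 → 1.33): reflection off a higher-index medium gives a half-wave phase shift.
At the lower boundary (n = 1.33 to n = 1.0) the reflected ray undergoes no phase shift.
Net: one phase inversion between the two reflected rays.
With one net inversion, constructive interference in reflection requires 2 n t = (m + ½) λ.
λ = 2 n t / (m + ½). The second-longest wavelength is m = 1: λ = 2 × 1.33 × 359 / 1.50 = 637 nm.

637 nm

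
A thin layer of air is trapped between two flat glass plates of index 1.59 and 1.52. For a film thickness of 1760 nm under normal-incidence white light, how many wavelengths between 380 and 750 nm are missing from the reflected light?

5

Top surface (1.59 → 1.0): reflection off a lower-index medium gives no phase shift.
At the lower boundary (n = 1.0 to n = 1.52) the reflected ray undergoes a half-wave phase shift.
Exactly one π shift → a net half-wave offset.
So the condition for destructive reflection is 2 n t = m λ.
λ = 2 n t / m = 3520 / m nm.
m=4: 880 nm (IR); m=5: 704 nm (visible); m=6: 587 nm (visible); m=7: 503 nm (visible); m=8: 440 nm (visible); m=9: 391 nm (visible); m=10: 352 nm (UV).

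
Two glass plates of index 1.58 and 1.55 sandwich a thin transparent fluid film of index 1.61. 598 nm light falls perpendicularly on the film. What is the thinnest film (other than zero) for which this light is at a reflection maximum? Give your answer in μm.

0.0929 μm

At the upper boundary (n = 1.58 to n = 1.61) the reflected ray undergoes a half-wave phase shift.
Ray reflecting at the bottom interface goes from n = 1.61 toward n = 1.55: no phase shift.
Exactly one π shift → a net half-wave offset.
For maximum reflection here: 2 n t = (m + ½) λ.
Minimum at m = 0: t = λ / (4 n) = 598 / (4 × 1.61) = 92.9 nm.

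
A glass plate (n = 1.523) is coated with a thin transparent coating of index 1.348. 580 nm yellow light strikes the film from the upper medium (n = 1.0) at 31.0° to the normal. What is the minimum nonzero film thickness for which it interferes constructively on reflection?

233 nm

Top surface (1.0 → 1.348): reflection off a higher-index medium gives a half-wave phase shift.
Bottom surface (1.348 → 1.523): reflection off a higher-index medium gives a half-wave phase shift.
Zero or two π shifts → no net half-wave offset.
For maximum reflection here: 2 n t cos θ_r = m λ.
Snell's law: 1.0 sin 31.0° = 1.348 sin θ_r → sin θ_r = 0.382, cos θ_r = 0.924.
Minimum nonzero at m = 1: t = λ / (2 n cos θ_r) = 580 / (2 × 1.348 × 0.924) = 233 nm.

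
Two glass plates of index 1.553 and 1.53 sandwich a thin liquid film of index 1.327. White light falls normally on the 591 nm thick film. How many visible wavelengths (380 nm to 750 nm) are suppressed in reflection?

Ray reflecting at the top interface goes from n = 1.553 toward n = 1.327: no phase shift.
Ray reflecting at the bottom interface goes from n = 1.327 toward n = 1.53: a half-wave phase shift.
Net: one phase inversion between the two reflected rays.
For minimum reflection here: 2 n t = m λ.
λ = 2 n t / m = 1569 / m nm.
m=2: 784 nm (IR); m=3: 523 nm (visible); m=4: 392 nm (visible); m=5: 314 nm (UV).

2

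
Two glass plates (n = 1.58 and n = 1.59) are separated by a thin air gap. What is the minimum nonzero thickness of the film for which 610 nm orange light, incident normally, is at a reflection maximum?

153 nm

At the upper boundary (n = 1.58 to n = 1.0) the reflected ray undergoes no phase shift.
Bottom surface (1.0 → 1.59): reflection off a higher-index medium gives a half-wave phase shift.
The two reflections differ by half a wavelength.
For bright reflection here: 2 n t = (m + ½) λ.
Minimum at m = 0: t = λ / (4 n) = 610 / (4 × 1.0) = 153 nm.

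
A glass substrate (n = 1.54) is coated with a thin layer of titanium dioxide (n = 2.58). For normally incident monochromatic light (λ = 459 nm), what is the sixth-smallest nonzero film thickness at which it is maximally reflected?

489 nm

At the upper boundary (n = 1.0 to n = 2.58) the reflected ray undergoes a half-wave phase shift.
Ray reflecting at the bottom interface goes from n = 2.58 toward n = 1.54: no phase shift.
Net: one phase inversion between the two reflected rays.
With one net inversion, constructive interference in reflection requires 2 n t = (m + ½) λ.
The sixth-smallest nonzero thickness corresponds to m = 5: t = (m + ½) λ / (2 n) = 5.50 × 459 / (2 × 2.58) = 489 nm.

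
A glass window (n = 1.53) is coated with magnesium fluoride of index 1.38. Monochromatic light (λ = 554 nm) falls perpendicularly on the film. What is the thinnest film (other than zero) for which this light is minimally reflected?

100 nm

Top surface (1.0 → 1.38): reflection off a higher-index medium gives a half-wave phase shift.
At the lower boundary (n = 1.38 to n = 1.53) the reflected ray undergoes a half-wave phase shift.
Zero or two π shifts → no net half-wave offset.
For dark reflection here: 2 n t = (m + ½) λ.
Minimum at m = 0: t = λ / (4 n) = 554 / (4 × 1.38) = 100 nm.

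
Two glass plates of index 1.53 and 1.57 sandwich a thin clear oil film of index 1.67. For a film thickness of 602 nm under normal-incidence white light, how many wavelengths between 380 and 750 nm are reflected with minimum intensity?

Top surface (1.53 → 1.67): reflection off a higher-index medium gives a half-wave phase shift.
At the lower boundary (n = 1.67 to n = 1.57) the reflected ray undergoes no phase shift.
The two reflections differ by half a wavelength.
With one net inversion, destructive interference in reflection requires 2 n t = m λ.
λ = 2 n t / m = 2011 / m nm.
m=2: 1005 nm (IR); m=3: 670 nm (visible); m=4: 503 nm (visible); m=5: 402 nm (visible); m=6: 335 nm (UV).

3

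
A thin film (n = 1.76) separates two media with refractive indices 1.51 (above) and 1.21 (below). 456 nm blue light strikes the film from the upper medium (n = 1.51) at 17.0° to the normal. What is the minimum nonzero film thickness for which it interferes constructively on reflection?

Top surface (1.51 → 1.76): reflection off a higher-index medium gives a half-wave phase shift.
Bottom surface (1.76 → 1.21): reflection off a lower-index medium gives no phase shift.
Exactly one π shift → a net half-wave offset.
For bright reflection here: 2 n t cos θ_r = (m + ½) λ.
Snell's law: 1.51 sin 17.0° = 1.76 sin θ_r → sin θ_r = 0.251, cos θ_r = 0.968.
Minimum at m = 0: t = λ / (4 n cos θ_r) = 456 / (4 × 1.76 × 0.968) = 66.9 nm.

66.9 nm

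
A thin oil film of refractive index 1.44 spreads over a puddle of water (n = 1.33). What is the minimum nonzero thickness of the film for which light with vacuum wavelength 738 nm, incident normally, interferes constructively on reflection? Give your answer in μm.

0.128 μm

Ray reflecting at the top interface goes from n = 1.0 toward n = 1.44: a half-wave phase shift.
Ray reflecting at the bottom interface goes from n = 1.44 toward n = 1.33: no phase shift.
Exactly one π shift → a net half-wave offset.
So the condition for constructive reflection is 2 n t = (m + ½) λ.
Minimum at m = 0: t = λ / (4 n) = 738 / (4 × 1.44) = 128 nm.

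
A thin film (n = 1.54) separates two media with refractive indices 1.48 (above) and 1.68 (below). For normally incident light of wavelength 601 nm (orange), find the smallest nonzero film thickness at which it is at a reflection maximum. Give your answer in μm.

At the upper boundary (n = 1.48 to n = 1.54) the reflected ray undergoes a half-wave phase shift.
Bottom surface (1.54 → 1.68): reflection off a higher-index medium gives a half-wave phase shift.
Net: no relative phase inversion (both shifts match).
For strong reflection here: 2 n t = m λ.
Minimum nonzero at m = 1: t = λ / (2 n) = 601 / (2 × 1.54) = 195 nm.

0.195 μm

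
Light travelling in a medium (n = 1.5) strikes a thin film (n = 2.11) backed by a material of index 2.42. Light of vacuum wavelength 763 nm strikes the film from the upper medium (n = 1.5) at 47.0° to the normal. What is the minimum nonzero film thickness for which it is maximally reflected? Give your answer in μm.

0.212 μm

Top surface (1.5 → 2.11): reflection off a higher-index medium gives a half-wave phase shift.
Ray reflecting at the bottom interface goes from n = 2.11 toward n = 2.42: a half-wave phase shift.
Zero or two π shifts → no net half-wave offset.
With no net inversion, constructive interference in reflection requires 2 n t cos θ_r = m λ.
Snell's law: 1.5 sin 47.0° = 2.11 sin θ_r → sin θ_r = 0.520, cos θ_r = 0.854.
Minimum nonzero at m = 1: t = λ / (2 n cos θ_r) = 763 / (2 × 2.11 × 0.854) = 212 nm.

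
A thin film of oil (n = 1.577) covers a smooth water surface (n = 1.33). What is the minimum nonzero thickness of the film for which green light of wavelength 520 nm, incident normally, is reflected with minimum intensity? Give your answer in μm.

0.165 μm

At the upper boundary (n = 1.0 to n = 1.577) the reflected ray undergoes a half-wave phase shift.
At the lower boundary (n = 1.577 to n = 1.33) the reflected ray undergoes no phase shift.
Exactly one π shift → a net half-wave offset.
With one net inversion, destructive interference in reflection requires 2 n t = m λ.
Minimum nonzero at m = 1: t = λ / (2 n) = 520 / (2 × 1.577) = 165 nm.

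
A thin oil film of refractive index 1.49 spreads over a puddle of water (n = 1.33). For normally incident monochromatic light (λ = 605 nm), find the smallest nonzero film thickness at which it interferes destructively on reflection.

Ray reflecting at the top interface goes from n = 1.0 toward n = 1.49: a half-wave phase shift.
Bottom surface (1.49 → 1.33): reflection off a lower-index medium gives no phase shift.
Exactly one π shift → a net half-wave offset.
With one net inversion, destructive interference in reflection requires 2 n t = m λ.
Minimum nonzero at m = 1: t = λ / (2 n) = 605 / (2 × 1.49) = 203 nm.

203 nm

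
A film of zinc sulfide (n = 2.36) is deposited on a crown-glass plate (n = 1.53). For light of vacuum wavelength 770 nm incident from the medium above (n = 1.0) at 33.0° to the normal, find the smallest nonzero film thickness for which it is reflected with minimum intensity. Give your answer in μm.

0.168 μm

Ray reflecting at the top interface goes from n = 1.0 toward n = 2.36: a half-wave phase shift.
Ray reflecting at the bottom interface goes from n = 2.36 toward n = 1.53: no phase shift.
Exactly one π shift → a net half-wave offset.
With one net inversion, destructive interference in reflection requires 2 n t cos θ_r = m λ.
Snell's law: 1.0 sin 33.0° = 2.36 sin θ_r → sin θ_r = 0.231, cos θ_r = 0.973.
Minimum nonzero at m = 1: t = λ / (2 n cos θ_r) = 770 / (2 × 2.36 × 0.973) = 168 nm.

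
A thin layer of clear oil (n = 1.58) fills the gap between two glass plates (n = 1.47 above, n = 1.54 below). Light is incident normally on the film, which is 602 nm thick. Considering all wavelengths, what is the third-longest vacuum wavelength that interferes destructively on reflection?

634 nm

At the upper boundary (n = 1.47 to n = 1.58) the reflected ray undergoes a half-wave phase shift.
Ray reflecting at the bottom interface goes from n = 1.58 toward n = 1.54: no phase shift.
Net: one phase inversion between the two reflected rays.
For weak reflection here: 2 n t = m λ.
λ = 2 n t / m. The third-longest wavelength is m = 3: λ = 2 × 1.58 × 602 / 3.00 = 634 nm.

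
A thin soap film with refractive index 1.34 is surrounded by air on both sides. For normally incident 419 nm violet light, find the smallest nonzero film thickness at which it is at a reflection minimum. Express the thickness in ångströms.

1563 Å

Ray reflecting at the top interface goes from n = 1.0 toward n = 1.34: a half-wave phase shift.
Bottom surface (1.34 → 1.0): reflection off a lower-index medium gives no phase shift.
The two reflections differ by half a wavelength.
For minimum reflection here: 2 n t = m λ.
Minimum nonzero at m = 1: t = λ / (2 n) = 419 / (2 × 1.34) = 156 nm.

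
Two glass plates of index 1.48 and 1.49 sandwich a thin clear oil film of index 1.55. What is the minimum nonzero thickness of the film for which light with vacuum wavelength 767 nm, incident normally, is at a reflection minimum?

247 nm

Top surface (1.48 → 1.55): reflection off a higher-index medium gives a half-wave phase shift.
At the lower boundary (n = 1.55 to n = 1.49) the reflected ray undergoes no phase shift.
Net: one phase inversion between the two reflected rays.
With one net inversion, destructive interference in reflection requires 2 n t = m λ.
Minimum nonzero at m = 1: t = λ / (2 n) = 767 / (2 × 1.55) = 247 nm.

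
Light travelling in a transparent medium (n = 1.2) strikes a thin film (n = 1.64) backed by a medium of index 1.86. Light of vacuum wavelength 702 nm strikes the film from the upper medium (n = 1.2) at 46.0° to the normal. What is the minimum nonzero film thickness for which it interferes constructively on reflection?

252 nm

Ray reflecting at the top interface goes from n = 1.2 toward n = 1.64: a half-wave phase shift.
At the lower boundary (n = 1.64 to n = 1.86) the reflected ray undergoes a half-wave phase shift.
Net: no relative phase inversion (both shifts match).
With no net inversion, constructive interference in reflection requires 2 n t cos θ_r = m λ.
Snell's law: 1.2 sin 46.0° = 1.64 sin θ_r → sin θ_r = 0.526, cos θ_r = 0.850.
Minimum nonzero at m = 1: t = λ / (2 n cos θ_r) = 702 / (2 × 1.64 × 0.850) = 252 nm.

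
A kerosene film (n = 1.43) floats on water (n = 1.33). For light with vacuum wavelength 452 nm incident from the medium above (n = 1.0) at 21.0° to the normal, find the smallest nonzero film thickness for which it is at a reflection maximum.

At the upper boundary (n = 1.0 to n = 1.43) the reflected ray undergoes a half-wave phase shift.
Ray reflecting at the bottom interface goes from n = 1.43 toward n = 1.33: no phase shift.
Exactly one π shift → a net half-wave offset.
With one net inversion, constructive interference in reflection requires 2 n t cos θ_r = (m + ½) λ.
Snell's law: 1.0 sin 21.0° = 1.43 sin θ_r → sin θ_r = 0.251, cos θ_r = 0.968.
Minimum at m = 0: t = λ / (4 n cos θ_r) = 452 / (4 × 1.43 × 0.968) = 81.6 nm.

81.6 nm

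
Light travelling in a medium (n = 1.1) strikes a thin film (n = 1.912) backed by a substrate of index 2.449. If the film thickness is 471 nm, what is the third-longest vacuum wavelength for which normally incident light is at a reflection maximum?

600 nm

At the upper boundary (n = 1.1 to n = 1.912) the reflected ray undergoes a half-wave phase shift.
Ray reflecting at the bottom interface goes from n = 1.912 toward n = 2.449: a half-wave phase shift.
The two reflections carry the same phase change, so no net offset.
For maximum reflection here: 2 n t = m λ.
λ = 2 n t / m. The third-longest wavelength is m = 3: λ = 2 × 1.912 × 471 / 3.00 = 600 nm.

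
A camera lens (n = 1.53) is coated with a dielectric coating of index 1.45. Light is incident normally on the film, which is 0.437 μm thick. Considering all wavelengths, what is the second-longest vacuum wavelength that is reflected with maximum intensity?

634 nm

Ray reflecting at the top interface goes from n = 1.0 toward n = 1.45: a half-wave phase shift.
Bottom surface (1.45 → 1.53): reflection off a higher-index medium gives a half-wave phase shift.
The two reflections carry the same phase change, so no net offset.
With no net inversion, constructive interference in reflection requires 2 n t = m λ.
λ = 2 n t / m. The second-longest wavelength is m = 2: λ = 2 × 1.45 × 437 / 2.00 = 634 nm.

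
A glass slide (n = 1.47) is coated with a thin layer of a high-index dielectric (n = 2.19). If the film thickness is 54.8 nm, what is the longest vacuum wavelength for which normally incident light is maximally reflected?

480 nm

Ray reflecting at the top interface goes from n = 1.0 toward n = 2.19: a half-wave phase shift.
At the lower boundary (n = 2.19 to n = 1.47) the reflected ray undergoes no phase shift.
Net: one phase inversion between the two reflected rays.
For bright reflection here: 2 n t = (m + ½) λ.
λ = 2 n t / (m + ½). The longest wavelength is m = 0: λ = 2 × 2.19 × 54.8 / 0.500 = 480 nm.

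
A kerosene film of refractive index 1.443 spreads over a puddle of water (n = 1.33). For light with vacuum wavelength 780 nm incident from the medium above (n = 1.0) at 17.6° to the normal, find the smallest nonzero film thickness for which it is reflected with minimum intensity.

276 nm

Ray reflecting at the top interface goes from n = 1.0 toward n = 1.443: a half-wave phase shift.
Ray reflecting at the bottom interface goes from n = 1.443 toward n = 1.33: no phase shift.
Net: one phase inversion between the two reflected rays.
With one net inversion, destructive interference in reflection requires 2 n t cos θ_r = m λ.
Snell's law: 1.0 sin 17.6° = 1.443 sin θ_r → sin θ_r = 0.210, cos θ_r = 0.978.
Minimum nonzero at m = 1: t = λ / (2 n cos θ_r) = 780 / (2 × 1.443 × 0.978) = 276 nm.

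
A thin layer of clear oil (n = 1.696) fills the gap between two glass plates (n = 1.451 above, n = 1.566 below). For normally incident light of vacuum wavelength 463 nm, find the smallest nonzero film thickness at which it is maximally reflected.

68.2 nm

At the upper boundary (n = 1.451 to n = 1.696) the reflected ray undergoes a half-wave phase shift.
Ray reflecting at the bottom interface goes from n = 1.696 toward n = 1.566: no phase shift.
Exactly one π shift → a net half-wave offset.
For strong reflection here: 2 n t = (m + ½) λ.
Minimum at m = 0: t = λ / (4 n) = 463 / (4 × 1.696) = 68.2 nm.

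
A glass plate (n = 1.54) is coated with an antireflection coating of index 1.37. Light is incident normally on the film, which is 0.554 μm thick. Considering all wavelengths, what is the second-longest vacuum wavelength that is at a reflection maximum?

At the upper boundary (n = 1.0 to n = 1.37) the reflected ray undergoes a half-wave phase shift.
Bottom surface (1.37 → 1.54): reflection off a higher-index medium gives a half-wave phase shift.
Net: no relative phase inversion (both shifts match).
For bright reflection here: 2 n t = m λ.
λ = 2 n t / m. The second-longest wavelength is m = 2: λ = 2 × 1.37 × 554 / 2.00 = 759 nm.

759 nm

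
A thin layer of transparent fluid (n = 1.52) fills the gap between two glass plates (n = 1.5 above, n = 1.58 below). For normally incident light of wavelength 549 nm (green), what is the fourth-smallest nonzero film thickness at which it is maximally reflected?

722 nm

Ray reflecting at the top interface goes from n = 1.5 toward n = 1.52: a half-wave phase shift.
Bottom surface (1.52 → 1.58): reflection off a higher-index medium gives a half-wave phase shift.
The two reflections carry the same phase change, so no net offset.
With no net inversion, constructive interference in reflection requires 2 n t = m λ.
The fourth-smallest nonzero thickness corresponds to m = 4: t = m λ / (2 n) = 4.00 × 549 / (2 × 1.52) = 722 nm.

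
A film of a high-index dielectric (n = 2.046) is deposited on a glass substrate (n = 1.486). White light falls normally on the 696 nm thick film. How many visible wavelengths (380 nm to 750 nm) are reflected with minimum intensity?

4

At the upper boundary (n = 1.0 to n = 2.046) the reflected ray undergoes a half-wave phase shift.
Ray reflecting at the bottom interface goes from n = 2.046 toward n = 1.486: no phase shift.
The two reflections differ by half a wavelength.
With one net inversion, destructive interference in reflection requires 2 n t = m λ.
λ = 2 n t / m = 2848 / m nm.
m=3: 949 nm (IR); m=4: 712 nm (visible); m=5: 570 nm (visible); m=6: 475 nm (visible); m=7: 407 nm (visible); m=8: 356 nm (UV).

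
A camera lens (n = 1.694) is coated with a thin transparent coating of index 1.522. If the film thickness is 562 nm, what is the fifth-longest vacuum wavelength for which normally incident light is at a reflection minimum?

380 nm

Ray reflecting at the top interface goes from n = 1.0 toward n = 1.522: a half-wave phase shift.
At the lower boundary (n = 1.522 to n = 1.694) the reflected ray undergoes a half-wave phase shift.
Net: no relative phase inversion (both shifts match).
For weak reflection here: 2 n t = (m + ½) λ.
λ = 2 n t / (m + ½). The fifth-longest wavelength is m = 4: λ = 2 × 1.522 × 562 / 4.50 = 380 nm.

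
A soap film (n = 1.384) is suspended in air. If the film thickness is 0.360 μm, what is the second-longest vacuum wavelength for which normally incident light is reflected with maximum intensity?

664 nm

At the upper boundary (n = 1.0 to n = 1.384) the reflected ray undergoes a half-wave phase shift.
Ray reflecting at the bottom interface goes from n = 1.384 toward n = 1.0: no phase shift.
Net: one phase inversion between the two reflected rays.
For maximum reflection here: 2 n t = (m + ½) λ.
λ = 2 n t / (m + ½). The second-longest wavelength is m = 1: λ = 2 × 1.384 × 360 / 1.50 = 664 nm.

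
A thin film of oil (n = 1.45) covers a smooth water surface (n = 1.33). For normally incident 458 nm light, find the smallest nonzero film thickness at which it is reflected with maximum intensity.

Top surface (1.0 → 1.45): reflection off a higher-index medium gives a half-wave phase shift.
At the lower boundary (n = 1.45 to n = 1.33) the reflected ray undergoes no phase shift.
The two reflections differ by half a wavelength.
With one net inversion, constructive interference in reflection requires 2 n t = (m + ½) λ.
Minimum at m = 0: t = λ / (4 n) = 458 / (4 × 1.45) = 79.0 nm.

79.0 nm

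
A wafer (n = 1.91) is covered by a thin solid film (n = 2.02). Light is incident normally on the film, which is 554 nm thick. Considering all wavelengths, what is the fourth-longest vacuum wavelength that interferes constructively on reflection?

639 nm

Top surface (1.0 → 2.02): reflection off a higher-index medium gives a half-wave phase shift.
Ray reflecting at the bottom interface goes from n = 2.02 toward n = 1.91: no phase shift.
Net: one phase inversion between the two reflected rays.
With one net inversion, constructive interference in reflection requires 2 n t = (m + ½) λ.
λ = 2 n t / (m + ½). The fourth-longest wavelength is m = 3: λ = 2 × 2.02 × 554 / 3.50 = 639 nm.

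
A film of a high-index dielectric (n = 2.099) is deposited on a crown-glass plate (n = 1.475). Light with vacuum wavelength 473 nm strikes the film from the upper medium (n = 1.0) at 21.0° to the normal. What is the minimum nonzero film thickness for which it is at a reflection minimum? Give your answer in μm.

At the upper boundary (n = 1.0 to n = 2.099) the reflected ray undergoes a half-wave phase shift.
Ray reflecting at the bottom interface goes from n = 2.099 toward n = 1.475: no phase shift.
The two reflections differ by half a wavelength.
For weak reflection here: 2 n t cos θ_r = m λ.
Snell's law: 1.0 sin 21.0° = 2.099 sin θ_r → sin θ_r = 0.171, cos θ_r = 0.985.
Minimum nonzero at m = 1: t = λ / (2 n cos θ_r) = 473 / (2 × 2.099 × 0.985) = 114 nm.

0.114 μm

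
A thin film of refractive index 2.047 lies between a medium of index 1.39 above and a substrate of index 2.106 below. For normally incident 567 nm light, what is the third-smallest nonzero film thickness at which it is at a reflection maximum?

415 nm

Ray reflecting at the top interface goes from n = 1.39 toward n = 2.047: a half-wave phase shift.
At the lower boundary (n = 2.047 to n = 2.106) the reflected ray undergoes a half-wave phase shift.
Net: no relative phase inversion (both shifts match).
So the condition for constructive reflection is 2 n t = m λ.
The third-smallest nonzero thickness corresponds to m = 3: t = m λ / (2 n) = 3.00 × 567 / (2 × 2.047) = 415 nm.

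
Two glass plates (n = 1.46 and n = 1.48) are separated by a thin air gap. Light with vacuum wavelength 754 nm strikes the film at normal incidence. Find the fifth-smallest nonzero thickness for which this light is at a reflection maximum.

Ray reflecting at the top interface goes from n = 1.46 toward n = 1.0: no phase shift.
At the lower boundary (n = 1.0 to n = 1.48) the reflected ray undergoes a half-wave phase shift.
The two reflections differ by half a wavelength.
For strong reflection here: 2 n t = (m + ½) λ.
The fifth-smallest nonzero thickness corresponds to m = 4: t = (m + ½) λ / (2 n) = 4.50 × 754 / (2 × 1.0) = 1697 nm.

1697 nm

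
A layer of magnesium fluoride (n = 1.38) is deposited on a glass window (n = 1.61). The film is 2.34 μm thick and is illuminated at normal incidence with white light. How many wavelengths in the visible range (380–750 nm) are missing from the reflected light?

8

Ray reflecting at the top interface goes from n = 1.0 toward n = 1.38: a half-wave phase shift.
At the lower boundary (n = 1.38 to n = 1.61) the reflected ray undergoes a half-wave phase shift.
Net: no relative phase inversion (both shifts match).
With no net inversion, destructive interference in reflection requires 2 n t = (m + ½) λ.
λ = 2 n t / (m + ½) = 6458 / (m + ½) nm.
m=8: 760 nm (IR); m=9: 680 nm (visible); m=10: 615 nm (visible); m=11: 562 nm (visible); m=12: 517 nm (visible); m=13: 478 nm (visible); m=14: 445 nm (visible); m=15: 417 nm (visible); m=16: 391 nm (visible); m=17: 369 nm (UV).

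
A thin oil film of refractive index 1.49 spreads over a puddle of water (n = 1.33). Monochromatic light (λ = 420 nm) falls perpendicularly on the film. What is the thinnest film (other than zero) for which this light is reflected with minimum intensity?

Top surface (1.0 → 1.49): reflection off a higher-index medium gives a half-wave phase shift.
At the lower boundary (n = 1.49 to n = 1.33) the reflected ray undergoes no phase shift.
Net: one phase inversion between the two reflected rays.
With one net inversion, destructive interference in reflection requires 2 n t = m λ.
Minimum nonzero at m = 1: t = λ / (2 n) = 420 / (2 × 1.49) = 141 nm.

141 nm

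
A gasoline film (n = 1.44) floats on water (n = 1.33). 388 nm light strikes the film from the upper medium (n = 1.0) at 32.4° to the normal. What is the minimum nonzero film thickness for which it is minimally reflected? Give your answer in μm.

0.145 μm

Ray reflecting at the top interface goes from n = 1.0 toward n = 1.44: a half-wave phase shift.
Bottom surface (1.44 → 1.33): reflection off a lower-index medium gives no phase shift.
Net: one phase inversion between the two reflected rays.
So the condition for destructive reflection is 2 n t cos θ_r = m λ.
Snell's law: 1.0 sin 32.4° = 1.44 sin θ_r → sin θ_r = 0.372, cos θ_r = 0.928.
Minimum nonzero at m = 1: t = λ / (2 n cos θ_r) = 388 / (2 × 1.44 × 0.928) = 145 nm.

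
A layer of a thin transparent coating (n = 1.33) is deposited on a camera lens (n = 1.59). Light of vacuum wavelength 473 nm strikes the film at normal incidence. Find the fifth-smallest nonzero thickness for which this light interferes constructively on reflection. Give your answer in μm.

0.889 μm

At the upper boundary (n = 1.0 to n = 1.33) the reflected ray undergoes a half-wave phase shift.
Ray reflecting at the bottom interface goes from n = 1.33 toward n = 1.59: a half-wave phase shift.
Zero or two π shifts → no net half-wave offset.
With no net inversion, constructive interference in reflection requires 2 n t = m λ.
The fifth-smallest nonzero thickness corresponds to m = 5: t = m λ / (2 n) = 5.00 × 473 / (2 × 1.33) = 889 nm.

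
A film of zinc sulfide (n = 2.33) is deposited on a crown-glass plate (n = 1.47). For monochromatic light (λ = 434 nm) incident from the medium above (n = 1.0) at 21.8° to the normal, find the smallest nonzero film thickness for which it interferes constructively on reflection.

Top surface (1.0 → 2.33): reflection off a higher-index medium gives a half-wave phase shift.
Ray reflecting at the bottom interface goes from n = 2.33 toward n = 1.47: no phase shift.
Exactly one π shift → a net half-wave offset.
For strong reflection here: 2 n t cos θ_r = (m + ½) λ.
Snell's law: 1.0 sin 21.8° = 2.33 sin θ_r → sin θ_r = 0.159, cos θ_r = 0.987.
Minimum at m = 0: t = λ / (4 n cos θ_r) = 434 / (4 × 2.33 × 0.987) = 47.2 nm.

47.2 nm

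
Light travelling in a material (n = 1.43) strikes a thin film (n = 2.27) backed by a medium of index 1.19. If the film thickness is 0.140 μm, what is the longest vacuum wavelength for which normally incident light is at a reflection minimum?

Ray reflecting at the top interface goes from n = 1.43 toward n = 2.27: a half-wave phase shift.
At the lower boundary (n = 2.27 to n = 1.19) the reflected ray undergoes no phase shift.
The two reflections differ by half a wavelength.
With one net inversion, destructive interference in reflection requires 2 n t = m λ.
λ = 2 n t / m. The longest wavelength is m = 1: λ = 2 × 2.27 × 140 / 1.00 = 636 nm.

636 nm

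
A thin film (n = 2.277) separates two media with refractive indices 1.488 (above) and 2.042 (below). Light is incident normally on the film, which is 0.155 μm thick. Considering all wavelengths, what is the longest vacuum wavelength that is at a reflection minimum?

Ray reflecting at the top interface goes from n = 1.488 toward n = 2.277: a half-wave phase shift.
Bottom surface (2.277 → 2.042): reflection off a lower-index medium gives no phase shift.
Exactly one π shift → a net half-wave offset.
So the condition for destructive reflection is 2 n t = m λ.
λ = 2 n t / m. The longest wavelength is m = 1: λ = 2 × 2.277 × 155 / 1.00 = 706 nm.

706 nm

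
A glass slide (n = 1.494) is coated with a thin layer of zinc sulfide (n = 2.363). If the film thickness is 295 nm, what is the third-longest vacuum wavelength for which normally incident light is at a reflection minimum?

Top surface (1.0 → 2.363): reflection off a higher-index medium gives a half-wave phase shift.
At the lower boundary (n = 2.363 to n = 1.494) the reflected ray undergoes no phase shift.
The two reflections differ by half a wavelength.
So the condition for destructive reflection is 2 n t = m λ.
λ = 2 n t / m. The third-longest wavelength is m = 3: λ = 2 × 2.363 × 295 / 3.00 = 465 nm.

465 nm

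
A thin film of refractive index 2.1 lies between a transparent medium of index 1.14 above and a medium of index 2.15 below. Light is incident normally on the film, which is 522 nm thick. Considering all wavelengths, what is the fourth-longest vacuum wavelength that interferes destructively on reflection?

At the upper boundary (n = 1.14 to n = 2.1) the reflected ray undergoes a half-wave phase shift.
Ray reflecting at the bottom interface goes from n = 2.1 toward n = 2.15: a half-wave phase shift.
Zero or two π shifts → no net half-wave offset.
So the condition for destructive reflection is 2 n t = (m + ½) λ.
λ = 2 n t / (m + ½). The fourth-longest wavelength is m = 3: λ = 2 × 2.1 × 522 / 3.50 = 626 nm.

626 nm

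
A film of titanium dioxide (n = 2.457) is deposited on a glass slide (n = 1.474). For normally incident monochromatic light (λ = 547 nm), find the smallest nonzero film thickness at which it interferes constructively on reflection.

At the upper boundary (n = 1.0 to n = 2.457) the reflected ray undergoes a half-wave phase shift.
Bottom surface (2.457 → 1.474): reflection off a lower-index medium gives no phase shift.
Exactly one π shift → a net half-wave offset.
For bright reflection here: 2 n t = (m + ½) λ.
Minimum at m = 0: t = λ / (4 n) = 547 / (4 × 2.457) = 55.7 nm.

55.7 nm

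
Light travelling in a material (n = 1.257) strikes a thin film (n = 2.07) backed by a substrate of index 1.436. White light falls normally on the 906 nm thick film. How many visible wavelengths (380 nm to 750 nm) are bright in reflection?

Ray reflecting at the top interface goes from n = 1.257 toward n = 2.07: a half-wave phase shift.
Ray reflecting at the bottom interface goes from n = 2.07 toward n = 1.436: no phase shift.
The two reflections differ by half a wavelength.
With one net inversion, constructive interference in reflection requires 2 n t = (m + ½) λ.
λ = 2 n t / (m + ½) = 3751 / (m + ½) nm.
m=4: 834 nm (IR); m=5: 682 nm (visible); m=6: 577 nm (visible); m=7: 500 nm (visible); m=8: 441 nm (visible); m=9: 395 nm (visible); m=10: 357 nm (UV).

5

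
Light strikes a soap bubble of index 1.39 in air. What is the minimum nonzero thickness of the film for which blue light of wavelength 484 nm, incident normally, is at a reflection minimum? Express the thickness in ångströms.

1741 Å

Ray reflecting at the top interface goes from n = 1.0 toward n = 1.39: a half-wave phase shift.
Ray reflecting at the bottom interface goes from n = 1.39 toward n = 1.0: no phase shift.
Exactly one π shift → a net half-wave offset.
So the condition for destructive reflection is 2 n t = m λ.
Minimum nonzero at m = 1: t = λ / (2 n) = 484 / (2 × 1.39) = 174 nm.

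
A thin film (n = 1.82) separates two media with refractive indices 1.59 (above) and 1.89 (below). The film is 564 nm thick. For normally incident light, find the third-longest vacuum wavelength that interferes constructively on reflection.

684 nm

Top surface (1.59 → 1.82): reflection off a higher-index medium gives a half-wave phase shift.
Bottom surface (1.82 → 1.89): reflection off a higher-index medium gives a half-wave phase shift.
The two reflections carry the same phase change, so no net offset.
So the condition for constructive reflection is 2 n t = m λ.
λ = 2 n t / m. The third-longest wavelength is m = 3: λ = 2 × 1.82 × 564 / 3.00 = 684 nm.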